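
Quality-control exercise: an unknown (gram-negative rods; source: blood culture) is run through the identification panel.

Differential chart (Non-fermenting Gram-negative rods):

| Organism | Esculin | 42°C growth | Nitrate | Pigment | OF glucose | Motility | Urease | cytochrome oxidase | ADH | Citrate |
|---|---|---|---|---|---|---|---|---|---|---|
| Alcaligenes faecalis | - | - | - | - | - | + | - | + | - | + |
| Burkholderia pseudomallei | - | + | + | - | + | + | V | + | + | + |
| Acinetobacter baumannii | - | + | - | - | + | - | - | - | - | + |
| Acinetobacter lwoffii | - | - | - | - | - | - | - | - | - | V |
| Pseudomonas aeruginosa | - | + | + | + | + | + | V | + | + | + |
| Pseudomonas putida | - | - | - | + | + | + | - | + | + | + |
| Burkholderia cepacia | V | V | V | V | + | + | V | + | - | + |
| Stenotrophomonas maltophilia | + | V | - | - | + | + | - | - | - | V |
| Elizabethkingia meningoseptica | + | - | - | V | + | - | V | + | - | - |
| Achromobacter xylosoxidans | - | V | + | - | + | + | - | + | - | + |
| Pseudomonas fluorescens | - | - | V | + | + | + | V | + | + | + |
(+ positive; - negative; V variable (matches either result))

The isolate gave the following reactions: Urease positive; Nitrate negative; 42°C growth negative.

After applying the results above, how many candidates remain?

3

Nitrate -: excludes Burkholderia pseudomallei, Pseudomonas aeruginosa, Achromobacter xylosoxidans — 8 left.
Urease +: excludes 5 organisms — 3 left.
42°C growth -: all 3 remaining candidates are consistent.
Still consistent: Burkholderia cepacia, Elizabethkingia meningoseptica, Pseudomonas fluorescens.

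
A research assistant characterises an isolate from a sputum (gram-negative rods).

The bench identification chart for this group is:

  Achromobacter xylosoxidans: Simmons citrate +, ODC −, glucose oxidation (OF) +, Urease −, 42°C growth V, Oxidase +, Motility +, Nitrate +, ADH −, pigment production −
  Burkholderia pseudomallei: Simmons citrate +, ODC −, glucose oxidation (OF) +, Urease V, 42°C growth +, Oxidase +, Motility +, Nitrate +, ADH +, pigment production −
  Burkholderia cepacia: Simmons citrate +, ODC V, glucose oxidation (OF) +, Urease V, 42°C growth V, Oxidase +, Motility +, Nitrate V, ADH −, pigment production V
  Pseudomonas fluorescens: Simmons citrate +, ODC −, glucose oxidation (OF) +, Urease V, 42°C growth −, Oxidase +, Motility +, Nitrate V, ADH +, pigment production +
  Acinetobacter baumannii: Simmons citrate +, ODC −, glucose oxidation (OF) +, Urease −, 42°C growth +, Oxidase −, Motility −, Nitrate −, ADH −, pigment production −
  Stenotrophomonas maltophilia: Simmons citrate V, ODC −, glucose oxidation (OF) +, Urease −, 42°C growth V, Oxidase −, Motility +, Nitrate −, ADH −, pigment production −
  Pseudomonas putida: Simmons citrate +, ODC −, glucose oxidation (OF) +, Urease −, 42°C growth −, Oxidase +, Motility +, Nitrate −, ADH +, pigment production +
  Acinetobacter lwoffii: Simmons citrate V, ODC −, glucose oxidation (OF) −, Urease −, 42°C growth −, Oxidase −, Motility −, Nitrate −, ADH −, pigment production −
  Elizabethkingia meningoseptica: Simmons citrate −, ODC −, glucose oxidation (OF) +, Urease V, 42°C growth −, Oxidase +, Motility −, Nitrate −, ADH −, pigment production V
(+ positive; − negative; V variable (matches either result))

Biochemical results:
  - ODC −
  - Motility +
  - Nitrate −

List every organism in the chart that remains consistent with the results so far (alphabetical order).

Motility +: excludes Acinetobacter baumannii, Acinetobacter lwoffii, Elizabethkingia meningoseptica — 6 left.
ODC −: all 6 remaining candidates are consistent.
Nitrate −: excludes Achromobacter xylosoxidans, Burkholderia pseudomallei — 4 left.

Burkholderia cepacia, Pseudomonas fluorescens, Pseudomonas putida, Stenotrophomonas maltophilia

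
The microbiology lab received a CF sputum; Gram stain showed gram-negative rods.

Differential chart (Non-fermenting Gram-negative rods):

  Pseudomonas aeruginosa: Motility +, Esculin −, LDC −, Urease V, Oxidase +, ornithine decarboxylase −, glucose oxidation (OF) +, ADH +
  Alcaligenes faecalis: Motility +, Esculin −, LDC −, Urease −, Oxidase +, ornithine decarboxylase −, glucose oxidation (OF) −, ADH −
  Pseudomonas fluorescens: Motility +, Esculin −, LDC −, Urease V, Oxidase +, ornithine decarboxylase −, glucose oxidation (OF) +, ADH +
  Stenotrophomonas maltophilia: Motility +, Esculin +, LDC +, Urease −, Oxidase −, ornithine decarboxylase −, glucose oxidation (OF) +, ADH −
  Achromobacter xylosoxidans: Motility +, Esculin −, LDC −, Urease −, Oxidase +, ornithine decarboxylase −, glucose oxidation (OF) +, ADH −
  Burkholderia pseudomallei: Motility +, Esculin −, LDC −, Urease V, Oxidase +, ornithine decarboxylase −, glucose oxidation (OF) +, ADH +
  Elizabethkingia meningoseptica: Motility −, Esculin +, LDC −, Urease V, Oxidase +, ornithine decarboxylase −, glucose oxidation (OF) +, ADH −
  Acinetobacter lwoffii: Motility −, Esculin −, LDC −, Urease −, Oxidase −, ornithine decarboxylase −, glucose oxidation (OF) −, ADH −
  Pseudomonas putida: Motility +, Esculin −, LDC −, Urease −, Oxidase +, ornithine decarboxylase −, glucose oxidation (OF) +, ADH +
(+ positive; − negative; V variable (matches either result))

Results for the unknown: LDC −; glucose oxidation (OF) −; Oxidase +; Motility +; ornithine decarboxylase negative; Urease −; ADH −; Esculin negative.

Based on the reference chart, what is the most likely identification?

Alcaligenes faecalis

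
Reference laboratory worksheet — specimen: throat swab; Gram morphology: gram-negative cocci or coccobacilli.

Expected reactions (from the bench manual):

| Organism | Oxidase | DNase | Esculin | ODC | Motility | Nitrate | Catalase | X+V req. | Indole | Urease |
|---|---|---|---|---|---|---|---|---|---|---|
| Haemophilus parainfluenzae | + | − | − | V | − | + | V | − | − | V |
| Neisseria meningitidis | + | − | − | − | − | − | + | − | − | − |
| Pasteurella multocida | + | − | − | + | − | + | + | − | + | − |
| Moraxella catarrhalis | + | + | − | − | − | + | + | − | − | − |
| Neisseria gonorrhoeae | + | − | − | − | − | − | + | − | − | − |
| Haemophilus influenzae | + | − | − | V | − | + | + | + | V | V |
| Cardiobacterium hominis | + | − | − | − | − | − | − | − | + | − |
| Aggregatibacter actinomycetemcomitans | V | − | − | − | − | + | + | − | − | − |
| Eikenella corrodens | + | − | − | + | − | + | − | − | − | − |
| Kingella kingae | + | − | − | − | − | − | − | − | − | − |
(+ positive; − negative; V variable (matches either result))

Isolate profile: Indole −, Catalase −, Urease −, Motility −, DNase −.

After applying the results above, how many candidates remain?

3

Catalase −: excludes 6 organisms — 4 left.
Motility −: all 4 remaining candidates are consistent.
Urease −: all 4 remaining candidates are consistent.
DNase −: all 4 remaining candidates are consistent.
Indole −: excludes Cardiobacterium hominis — 3 left.
Still consistent: Eikenella corrodens, Haemophilus parainfluenzae, Kingella kingae.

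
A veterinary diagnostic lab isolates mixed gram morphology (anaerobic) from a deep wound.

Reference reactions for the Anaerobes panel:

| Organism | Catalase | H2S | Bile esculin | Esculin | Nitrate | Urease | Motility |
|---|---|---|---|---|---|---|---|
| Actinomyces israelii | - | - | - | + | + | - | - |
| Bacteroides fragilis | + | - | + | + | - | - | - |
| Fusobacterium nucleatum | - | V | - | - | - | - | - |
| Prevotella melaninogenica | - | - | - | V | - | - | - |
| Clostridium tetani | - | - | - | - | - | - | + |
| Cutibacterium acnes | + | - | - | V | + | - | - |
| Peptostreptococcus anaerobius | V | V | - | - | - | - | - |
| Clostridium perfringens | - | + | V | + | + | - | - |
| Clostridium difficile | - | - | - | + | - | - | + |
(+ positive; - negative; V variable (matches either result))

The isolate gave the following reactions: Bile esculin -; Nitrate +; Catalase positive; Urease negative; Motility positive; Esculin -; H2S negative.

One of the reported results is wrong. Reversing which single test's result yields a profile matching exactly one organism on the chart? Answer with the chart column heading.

Motility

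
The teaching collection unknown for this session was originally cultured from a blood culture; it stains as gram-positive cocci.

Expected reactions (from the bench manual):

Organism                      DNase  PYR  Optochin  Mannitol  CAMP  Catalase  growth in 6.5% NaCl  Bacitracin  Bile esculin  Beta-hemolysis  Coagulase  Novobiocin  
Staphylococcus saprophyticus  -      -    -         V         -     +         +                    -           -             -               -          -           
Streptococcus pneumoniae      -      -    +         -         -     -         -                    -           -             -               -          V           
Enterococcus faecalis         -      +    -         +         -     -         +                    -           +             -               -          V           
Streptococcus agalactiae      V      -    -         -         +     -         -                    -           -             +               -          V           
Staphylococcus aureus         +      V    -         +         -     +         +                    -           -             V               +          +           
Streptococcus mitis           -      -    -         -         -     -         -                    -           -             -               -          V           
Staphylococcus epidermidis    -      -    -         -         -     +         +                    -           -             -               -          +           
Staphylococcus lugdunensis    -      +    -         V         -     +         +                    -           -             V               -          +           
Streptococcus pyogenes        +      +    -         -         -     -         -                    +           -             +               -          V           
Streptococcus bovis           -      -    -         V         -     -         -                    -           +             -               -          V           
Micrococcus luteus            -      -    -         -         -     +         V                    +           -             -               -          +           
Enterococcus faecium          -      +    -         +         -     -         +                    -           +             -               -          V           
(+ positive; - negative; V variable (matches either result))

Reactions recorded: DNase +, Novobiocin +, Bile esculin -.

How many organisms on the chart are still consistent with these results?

DNase +: excludes 9 organisms — 3 left.
Bile esculin -: all 3 remaining candidates are consistent.
Novobiocin +: all 3 remaining candidates are consistent.
Still consistent: Staphylococcus aureus, Streptococcus agalactiae, Streptococcus pyogenes.

3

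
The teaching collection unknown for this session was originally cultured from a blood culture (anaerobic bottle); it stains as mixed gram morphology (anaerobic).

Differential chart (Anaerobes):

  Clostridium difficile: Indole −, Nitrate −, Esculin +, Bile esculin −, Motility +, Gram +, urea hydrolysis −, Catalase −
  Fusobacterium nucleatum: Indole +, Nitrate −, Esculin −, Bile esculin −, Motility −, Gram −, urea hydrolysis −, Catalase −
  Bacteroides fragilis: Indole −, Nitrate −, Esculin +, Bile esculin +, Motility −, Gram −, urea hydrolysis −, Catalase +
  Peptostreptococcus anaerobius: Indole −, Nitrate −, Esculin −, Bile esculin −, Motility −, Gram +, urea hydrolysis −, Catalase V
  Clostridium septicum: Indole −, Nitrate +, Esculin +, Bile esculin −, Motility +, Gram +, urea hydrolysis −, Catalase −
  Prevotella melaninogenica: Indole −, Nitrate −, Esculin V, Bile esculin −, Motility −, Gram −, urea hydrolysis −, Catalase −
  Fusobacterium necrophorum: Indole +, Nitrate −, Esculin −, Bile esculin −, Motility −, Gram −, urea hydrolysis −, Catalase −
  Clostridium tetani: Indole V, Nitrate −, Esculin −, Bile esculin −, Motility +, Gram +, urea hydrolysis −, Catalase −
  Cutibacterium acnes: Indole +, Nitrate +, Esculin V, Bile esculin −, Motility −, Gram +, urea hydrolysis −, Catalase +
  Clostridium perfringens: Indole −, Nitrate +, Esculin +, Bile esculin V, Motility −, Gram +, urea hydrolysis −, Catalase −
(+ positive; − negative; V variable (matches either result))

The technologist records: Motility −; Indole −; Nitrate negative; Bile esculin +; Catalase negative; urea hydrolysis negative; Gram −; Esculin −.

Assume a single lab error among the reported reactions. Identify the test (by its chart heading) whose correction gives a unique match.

As reported, no row in the chart matches all 8 reactions.
Reversing Motility → still no organism matches.
Reversing Indole → still no organism matches.
Reversing Gram → still no organism matches.
Reversing Nitrate → still no organism matches.
Reversing Bile esculin (to −) → unique match: Prevotella melaninogenica.
Reversing Catalase → still no organism matches.
Reversing Esculin → still no organism matches.
Reversing urea hydrolysis → still no organism matches.

Bile esculin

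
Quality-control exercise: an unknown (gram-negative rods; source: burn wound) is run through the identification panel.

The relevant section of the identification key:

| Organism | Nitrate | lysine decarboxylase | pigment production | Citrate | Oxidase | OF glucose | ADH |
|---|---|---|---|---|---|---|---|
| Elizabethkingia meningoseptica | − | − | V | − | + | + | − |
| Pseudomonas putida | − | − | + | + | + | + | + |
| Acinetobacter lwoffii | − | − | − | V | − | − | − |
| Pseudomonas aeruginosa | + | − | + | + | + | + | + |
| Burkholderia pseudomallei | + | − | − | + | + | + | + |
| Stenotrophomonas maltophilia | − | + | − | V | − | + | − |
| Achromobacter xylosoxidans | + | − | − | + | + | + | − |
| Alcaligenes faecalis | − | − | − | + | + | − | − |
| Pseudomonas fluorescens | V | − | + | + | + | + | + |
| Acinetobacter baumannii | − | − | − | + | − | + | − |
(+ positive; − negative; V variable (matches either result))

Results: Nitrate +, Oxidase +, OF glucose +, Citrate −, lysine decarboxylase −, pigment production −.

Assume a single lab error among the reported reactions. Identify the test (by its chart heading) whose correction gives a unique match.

As reported, no row in the chart matches all 6 reactions.
Reversing lysine decarboxylase → still no organism matches.
Reversing Nitrate (to −) → unique match: Elizabethkingia meningoseptica.
Reversing OF glucose → still no organism matches.
Reversing pigment production → still no organism matches.
Reversing Oxidase → still no organism matches.
Reversing Citrate → 2 organisms match (not unique).

Nitrate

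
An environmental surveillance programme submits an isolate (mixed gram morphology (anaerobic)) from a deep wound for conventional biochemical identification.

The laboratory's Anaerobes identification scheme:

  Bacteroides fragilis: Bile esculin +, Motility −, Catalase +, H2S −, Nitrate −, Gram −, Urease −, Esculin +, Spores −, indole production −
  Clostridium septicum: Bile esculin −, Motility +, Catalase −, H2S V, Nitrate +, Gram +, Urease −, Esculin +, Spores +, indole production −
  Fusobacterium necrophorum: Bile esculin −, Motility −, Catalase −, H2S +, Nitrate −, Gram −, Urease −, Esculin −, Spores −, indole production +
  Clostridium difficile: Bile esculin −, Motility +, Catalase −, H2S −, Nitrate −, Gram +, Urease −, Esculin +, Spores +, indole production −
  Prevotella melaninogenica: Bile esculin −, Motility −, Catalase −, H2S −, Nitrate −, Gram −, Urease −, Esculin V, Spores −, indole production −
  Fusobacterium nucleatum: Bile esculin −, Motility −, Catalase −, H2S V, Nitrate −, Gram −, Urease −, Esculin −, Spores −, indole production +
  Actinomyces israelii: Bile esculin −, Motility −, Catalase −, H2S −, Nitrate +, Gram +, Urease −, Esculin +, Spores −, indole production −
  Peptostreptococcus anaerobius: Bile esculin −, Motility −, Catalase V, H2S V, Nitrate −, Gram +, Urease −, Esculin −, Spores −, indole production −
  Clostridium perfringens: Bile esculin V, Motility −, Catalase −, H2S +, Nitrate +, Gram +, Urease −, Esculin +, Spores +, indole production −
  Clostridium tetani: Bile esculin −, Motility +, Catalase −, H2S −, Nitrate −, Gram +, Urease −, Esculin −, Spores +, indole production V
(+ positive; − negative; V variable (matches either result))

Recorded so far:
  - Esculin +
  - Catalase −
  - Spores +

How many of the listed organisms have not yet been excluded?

3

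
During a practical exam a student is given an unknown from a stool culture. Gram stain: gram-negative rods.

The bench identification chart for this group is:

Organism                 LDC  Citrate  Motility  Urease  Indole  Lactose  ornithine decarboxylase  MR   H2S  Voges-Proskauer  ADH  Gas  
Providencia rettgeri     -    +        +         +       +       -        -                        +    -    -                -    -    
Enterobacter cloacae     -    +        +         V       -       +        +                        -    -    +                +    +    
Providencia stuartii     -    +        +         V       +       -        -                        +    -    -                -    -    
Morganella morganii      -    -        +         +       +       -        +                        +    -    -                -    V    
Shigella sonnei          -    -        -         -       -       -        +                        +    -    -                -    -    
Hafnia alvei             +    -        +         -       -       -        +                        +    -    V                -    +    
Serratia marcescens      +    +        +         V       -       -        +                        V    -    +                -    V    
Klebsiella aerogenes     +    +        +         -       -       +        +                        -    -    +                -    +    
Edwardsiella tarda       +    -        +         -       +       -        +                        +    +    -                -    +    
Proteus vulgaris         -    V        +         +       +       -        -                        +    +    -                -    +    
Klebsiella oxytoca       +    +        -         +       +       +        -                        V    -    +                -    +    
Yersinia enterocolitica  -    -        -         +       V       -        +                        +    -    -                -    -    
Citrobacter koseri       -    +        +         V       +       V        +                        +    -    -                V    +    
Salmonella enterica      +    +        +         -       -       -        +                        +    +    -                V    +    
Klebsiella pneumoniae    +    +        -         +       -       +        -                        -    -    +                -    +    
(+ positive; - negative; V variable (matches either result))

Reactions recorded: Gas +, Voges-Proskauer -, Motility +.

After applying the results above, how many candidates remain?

Gas +: excludes Providencia rettgeri, Providencia stuartii, Shigella sonnei, Yersinia enterocolitica — 11 left.
Motility +: excludes Klebsiella oxytoca, Klebsiella pneumoniae — 9 left.
Voges-Proskauer -: excludes Enterobacter cloacae, Serratia marcescens, Klebsiella aerogenes — 6 left.
Still consistent: Citrobacter koseri, Edwardsiella tarda, Hafnia alvei, Morganella morganii, Proteus vulgaris, Salmonella enterica.

6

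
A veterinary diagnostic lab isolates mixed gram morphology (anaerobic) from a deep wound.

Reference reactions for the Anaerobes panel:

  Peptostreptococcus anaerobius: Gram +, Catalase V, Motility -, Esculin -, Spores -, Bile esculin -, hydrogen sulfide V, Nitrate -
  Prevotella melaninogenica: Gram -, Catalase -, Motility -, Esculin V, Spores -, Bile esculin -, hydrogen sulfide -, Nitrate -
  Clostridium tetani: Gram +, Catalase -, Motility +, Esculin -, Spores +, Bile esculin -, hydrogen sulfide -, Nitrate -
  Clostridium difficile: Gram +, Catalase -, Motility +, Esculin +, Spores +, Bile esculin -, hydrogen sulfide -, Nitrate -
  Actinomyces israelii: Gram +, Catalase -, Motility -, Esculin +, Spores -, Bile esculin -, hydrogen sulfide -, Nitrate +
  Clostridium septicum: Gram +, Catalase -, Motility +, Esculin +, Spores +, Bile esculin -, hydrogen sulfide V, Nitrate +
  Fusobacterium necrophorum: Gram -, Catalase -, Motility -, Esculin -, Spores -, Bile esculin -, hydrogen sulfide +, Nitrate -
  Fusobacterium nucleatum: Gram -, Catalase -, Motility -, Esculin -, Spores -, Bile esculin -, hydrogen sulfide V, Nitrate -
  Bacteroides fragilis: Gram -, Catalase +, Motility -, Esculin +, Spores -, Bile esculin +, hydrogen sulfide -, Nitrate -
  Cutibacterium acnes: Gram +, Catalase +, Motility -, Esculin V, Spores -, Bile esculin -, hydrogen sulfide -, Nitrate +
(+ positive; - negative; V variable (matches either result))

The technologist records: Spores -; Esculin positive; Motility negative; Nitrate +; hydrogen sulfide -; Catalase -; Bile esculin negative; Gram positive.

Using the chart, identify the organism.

Esculin +: excludes Peptostreptococcus anaerobius, Clostridium tetani, Fusobacterium necrophorum, Fusobacterium nucleatum — 6 left.
hydrogen sulfide -: all 6 remaining candidates are consistent.
Bile esculin -: excludes Bacteroides fragilis — 5 left.
Gram +: excludes Prevotella melaninogenica — 4 left.
Spores -: excludes Clostridium difficile, Clostridium septicum — 2 left.
Catalase -: excludes Cutibacterium acnes — 1 left.
Nitrate +: the one remaining candidate is consistent.
Motility -: the one remaining candidate is consistent.

Actinomyces israelii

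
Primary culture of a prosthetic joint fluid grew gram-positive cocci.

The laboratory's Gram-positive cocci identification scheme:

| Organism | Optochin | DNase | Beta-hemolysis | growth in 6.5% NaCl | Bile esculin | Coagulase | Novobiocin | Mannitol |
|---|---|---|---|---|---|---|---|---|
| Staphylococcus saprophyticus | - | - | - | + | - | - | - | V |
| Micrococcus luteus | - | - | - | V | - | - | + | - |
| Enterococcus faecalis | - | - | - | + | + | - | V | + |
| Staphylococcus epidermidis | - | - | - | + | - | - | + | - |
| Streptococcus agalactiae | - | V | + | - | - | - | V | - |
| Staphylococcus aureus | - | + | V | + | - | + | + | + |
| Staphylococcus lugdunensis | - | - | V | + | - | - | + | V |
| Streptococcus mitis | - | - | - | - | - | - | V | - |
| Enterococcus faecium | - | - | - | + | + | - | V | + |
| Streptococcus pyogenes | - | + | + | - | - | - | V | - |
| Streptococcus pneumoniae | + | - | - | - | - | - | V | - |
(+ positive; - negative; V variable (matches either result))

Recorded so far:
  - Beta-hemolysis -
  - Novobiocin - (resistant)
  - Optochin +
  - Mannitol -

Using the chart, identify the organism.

Streptococcus pneumoniae

Beta-hemolysis -: excludes Streptococcus agalactiae, Streptococcus pyogenes — 9 left.
Novobiocin -: excludes Micrococcus luteus, Staphylococcus epidermidis, Staphylococcus aureus, Staphylococcus lugdunensis — 5 left.
Mannitol -: excludes Enterococcus faecalis, Enterococcus faecium — 3 left.
Optochin +: excludes Staphylococcus saprophyticus, Streptococcus mitis — 1 left.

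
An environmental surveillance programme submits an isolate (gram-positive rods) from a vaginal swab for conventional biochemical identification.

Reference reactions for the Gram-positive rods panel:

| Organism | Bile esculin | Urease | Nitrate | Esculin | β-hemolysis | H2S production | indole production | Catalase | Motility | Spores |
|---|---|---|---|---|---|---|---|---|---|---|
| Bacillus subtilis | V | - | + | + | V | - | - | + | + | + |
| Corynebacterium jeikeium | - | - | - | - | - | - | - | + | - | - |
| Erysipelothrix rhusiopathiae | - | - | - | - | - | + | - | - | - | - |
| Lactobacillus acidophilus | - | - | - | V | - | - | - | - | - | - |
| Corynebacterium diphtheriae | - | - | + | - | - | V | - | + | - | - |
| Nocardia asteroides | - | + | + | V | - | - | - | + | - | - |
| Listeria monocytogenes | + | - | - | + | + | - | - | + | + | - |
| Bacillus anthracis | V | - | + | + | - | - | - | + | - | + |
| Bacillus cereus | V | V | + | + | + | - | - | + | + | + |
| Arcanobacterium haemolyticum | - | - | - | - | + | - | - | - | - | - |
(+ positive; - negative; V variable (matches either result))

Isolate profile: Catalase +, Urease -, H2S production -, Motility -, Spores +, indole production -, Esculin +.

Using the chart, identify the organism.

Motility -: excludes Bacillus subtilis, Listeria monocytogenes, Bacillus cereus — 7 left.
H2S production -: excludes Erysipelothrix rhusiopathiae — 6 left.
Catalase +: excludes Lactobacillus acidophilus, Arcanobacterium haemolyticum — 4 left.
Esculin +: excludes Corynebacterium jeikeium, Corynebacterium diphtheriae — 2 left.
Urease -: excludes Nocardia asteroides — 1 left.
Spores +: the one remaining candidate is consistent.
indole production -: the one remaining candidate is consistent.

Bacillus anthracis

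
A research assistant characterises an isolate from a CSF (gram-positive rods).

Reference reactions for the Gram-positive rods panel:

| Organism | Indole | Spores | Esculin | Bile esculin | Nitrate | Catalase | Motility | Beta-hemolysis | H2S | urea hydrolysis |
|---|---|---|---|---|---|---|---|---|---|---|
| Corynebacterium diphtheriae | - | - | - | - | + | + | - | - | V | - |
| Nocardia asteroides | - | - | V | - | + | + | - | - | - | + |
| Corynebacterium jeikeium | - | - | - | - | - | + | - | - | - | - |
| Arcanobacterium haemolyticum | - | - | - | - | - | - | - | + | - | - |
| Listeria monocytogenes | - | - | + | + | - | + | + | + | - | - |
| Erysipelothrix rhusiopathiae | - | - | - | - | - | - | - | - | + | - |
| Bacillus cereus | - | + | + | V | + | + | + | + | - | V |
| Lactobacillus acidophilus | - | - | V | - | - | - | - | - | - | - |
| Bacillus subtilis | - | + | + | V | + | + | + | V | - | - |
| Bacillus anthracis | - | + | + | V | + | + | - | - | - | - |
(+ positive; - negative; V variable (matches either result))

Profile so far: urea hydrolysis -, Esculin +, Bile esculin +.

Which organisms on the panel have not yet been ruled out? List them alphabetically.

Bacillus anthracis, Bacillus cereus, Bacillus subtilis, Listeria monocytogenes

Bile esculin +: excludes 6 organisms — 4 left.
Esculin +: all 4 remaining candidates are consistent.
urea hydrolysis -: all 4 remaining candidates are consistent.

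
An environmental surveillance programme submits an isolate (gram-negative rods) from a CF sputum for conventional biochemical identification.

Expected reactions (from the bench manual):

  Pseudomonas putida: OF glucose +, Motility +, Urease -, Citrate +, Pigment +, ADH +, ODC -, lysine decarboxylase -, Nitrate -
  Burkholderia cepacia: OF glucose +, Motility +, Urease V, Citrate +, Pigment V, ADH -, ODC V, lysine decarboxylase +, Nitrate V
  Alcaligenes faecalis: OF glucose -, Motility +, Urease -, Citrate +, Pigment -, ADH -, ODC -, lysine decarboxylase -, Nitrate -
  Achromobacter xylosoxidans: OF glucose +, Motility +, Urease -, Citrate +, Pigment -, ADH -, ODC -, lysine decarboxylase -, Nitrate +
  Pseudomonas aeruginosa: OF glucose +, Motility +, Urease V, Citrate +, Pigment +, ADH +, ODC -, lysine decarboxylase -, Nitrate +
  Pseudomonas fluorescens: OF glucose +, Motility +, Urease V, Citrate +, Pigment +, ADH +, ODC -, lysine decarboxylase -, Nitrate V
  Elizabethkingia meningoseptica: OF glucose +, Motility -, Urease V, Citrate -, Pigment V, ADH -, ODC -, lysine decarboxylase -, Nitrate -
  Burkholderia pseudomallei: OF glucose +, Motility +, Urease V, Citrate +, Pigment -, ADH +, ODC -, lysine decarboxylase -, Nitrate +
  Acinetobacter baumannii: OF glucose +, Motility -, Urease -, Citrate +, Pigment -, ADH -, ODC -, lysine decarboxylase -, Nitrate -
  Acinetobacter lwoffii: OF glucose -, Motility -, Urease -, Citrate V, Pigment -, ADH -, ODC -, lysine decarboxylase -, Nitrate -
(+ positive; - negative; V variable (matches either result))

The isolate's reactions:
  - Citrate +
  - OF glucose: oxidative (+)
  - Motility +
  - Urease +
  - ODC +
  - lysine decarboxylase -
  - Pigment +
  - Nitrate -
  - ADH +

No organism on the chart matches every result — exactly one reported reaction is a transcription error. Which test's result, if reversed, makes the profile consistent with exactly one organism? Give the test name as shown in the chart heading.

As reported, no row in the chart matches all 9 reactions.
Reversing Nitrate → still no organism matches.
Reversing ADH → still no organism matches.
Reversing lysine decarboxylase → still no organism matches.
Reversing Motility → still no organism matches.
Reversing Pigment → still no organism matches.
Reversing Citrate → still no organism matches.
Reversing ODC (to -) → unique match: Pseudomonas fluorescens.
Reversing Urease → still no organism matches.
Reversing OF glucose → still no organism matches.

ODC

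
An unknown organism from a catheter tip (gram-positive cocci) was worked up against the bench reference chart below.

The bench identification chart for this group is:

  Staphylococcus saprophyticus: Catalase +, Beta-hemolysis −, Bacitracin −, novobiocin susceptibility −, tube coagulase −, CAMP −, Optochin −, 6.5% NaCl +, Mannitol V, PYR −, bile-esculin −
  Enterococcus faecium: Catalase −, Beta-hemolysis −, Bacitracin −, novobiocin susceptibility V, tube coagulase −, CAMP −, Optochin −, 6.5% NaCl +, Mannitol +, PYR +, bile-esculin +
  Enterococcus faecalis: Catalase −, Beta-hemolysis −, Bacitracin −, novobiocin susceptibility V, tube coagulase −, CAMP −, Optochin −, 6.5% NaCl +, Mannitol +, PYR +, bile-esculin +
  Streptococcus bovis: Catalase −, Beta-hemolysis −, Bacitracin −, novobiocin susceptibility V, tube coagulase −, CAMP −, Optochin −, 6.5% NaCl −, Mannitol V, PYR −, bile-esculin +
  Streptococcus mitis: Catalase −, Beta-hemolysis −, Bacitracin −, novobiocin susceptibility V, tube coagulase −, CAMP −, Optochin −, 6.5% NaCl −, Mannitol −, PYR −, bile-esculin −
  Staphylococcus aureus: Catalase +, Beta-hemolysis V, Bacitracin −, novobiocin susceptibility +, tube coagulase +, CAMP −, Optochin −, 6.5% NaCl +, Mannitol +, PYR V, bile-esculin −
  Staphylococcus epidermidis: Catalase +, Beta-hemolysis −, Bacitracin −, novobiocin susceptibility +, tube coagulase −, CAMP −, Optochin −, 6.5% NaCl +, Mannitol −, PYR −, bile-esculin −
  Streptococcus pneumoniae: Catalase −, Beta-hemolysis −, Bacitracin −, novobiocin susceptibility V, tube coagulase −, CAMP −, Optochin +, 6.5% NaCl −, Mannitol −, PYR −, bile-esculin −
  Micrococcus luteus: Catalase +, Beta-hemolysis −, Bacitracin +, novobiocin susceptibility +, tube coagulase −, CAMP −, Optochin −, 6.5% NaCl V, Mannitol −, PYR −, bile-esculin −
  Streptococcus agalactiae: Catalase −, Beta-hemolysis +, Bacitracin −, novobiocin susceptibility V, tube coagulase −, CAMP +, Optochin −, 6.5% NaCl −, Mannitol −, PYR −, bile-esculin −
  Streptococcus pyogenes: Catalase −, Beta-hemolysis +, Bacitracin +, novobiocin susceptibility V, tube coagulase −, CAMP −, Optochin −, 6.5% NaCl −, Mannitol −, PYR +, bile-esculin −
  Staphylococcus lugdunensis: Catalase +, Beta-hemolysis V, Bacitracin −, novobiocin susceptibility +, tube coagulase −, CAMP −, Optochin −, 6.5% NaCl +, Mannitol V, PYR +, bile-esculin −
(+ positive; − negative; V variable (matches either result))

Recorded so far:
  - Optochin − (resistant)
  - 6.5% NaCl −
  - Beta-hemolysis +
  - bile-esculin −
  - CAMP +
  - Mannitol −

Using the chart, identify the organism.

Streptococcus agalactiae

Optochin −: excludes Streptococcus pneumoniae — 11 left.
bile-esculin −: excludes Enterococcus faecium, Enterococcus faecalis, Streptococcus bovis — 8 left.
Mannitol −: excludes Staphylococcus aureus — 7 left.
6.5% NaCl −: excludes Staphylococcus saprophyticus, Staphylococcus epidermidis, Staphylococcus lugdunensis — 4 left.
CAMP +: excludes Streptococcus mitis, Micrococcus luteus, Streptococcus pyogenes — 1 left.
Beta-hemolysis +: the one remaining candidate is consistent.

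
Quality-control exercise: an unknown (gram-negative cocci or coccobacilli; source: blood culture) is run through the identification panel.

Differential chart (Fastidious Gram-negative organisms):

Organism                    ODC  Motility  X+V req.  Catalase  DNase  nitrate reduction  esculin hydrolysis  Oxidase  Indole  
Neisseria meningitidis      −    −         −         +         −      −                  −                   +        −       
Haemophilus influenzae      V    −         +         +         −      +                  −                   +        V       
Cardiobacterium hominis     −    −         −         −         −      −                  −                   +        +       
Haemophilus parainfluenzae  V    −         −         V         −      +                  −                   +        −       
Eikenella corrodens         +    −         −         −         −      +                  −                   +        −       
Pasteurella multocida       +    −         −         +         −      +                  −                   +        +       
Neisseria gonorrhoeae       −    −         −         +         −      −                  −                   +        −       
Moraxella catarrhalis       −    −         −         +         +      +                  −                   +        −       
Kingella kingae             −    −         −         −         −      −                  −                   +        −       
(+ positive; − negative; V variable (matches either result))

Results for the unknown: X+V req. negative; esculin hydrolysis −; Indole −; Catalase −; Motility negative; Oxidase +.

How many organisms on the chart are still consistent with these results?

X+V req. −: excludes Haemophilus influenzae — 8 left.
esculin hydrolysis −: all 8 remaining candidates are consistent.
Oxidase +: all 8 remaining candidates are consistent.
Indole −: excludes Cardiobacterium hominis, Pasteurella multocida — 6 left.
Motility −: all 6 remaining candidates are consistent.
Catalase −: excludes Neisseria meningitidis, Neisseria gonorrhoeae, Moraxella catarrhalis — 3 left.
Still consistent: Eikenella corrodens, Haemophilus parainfluenzae, Kingella kingae.

3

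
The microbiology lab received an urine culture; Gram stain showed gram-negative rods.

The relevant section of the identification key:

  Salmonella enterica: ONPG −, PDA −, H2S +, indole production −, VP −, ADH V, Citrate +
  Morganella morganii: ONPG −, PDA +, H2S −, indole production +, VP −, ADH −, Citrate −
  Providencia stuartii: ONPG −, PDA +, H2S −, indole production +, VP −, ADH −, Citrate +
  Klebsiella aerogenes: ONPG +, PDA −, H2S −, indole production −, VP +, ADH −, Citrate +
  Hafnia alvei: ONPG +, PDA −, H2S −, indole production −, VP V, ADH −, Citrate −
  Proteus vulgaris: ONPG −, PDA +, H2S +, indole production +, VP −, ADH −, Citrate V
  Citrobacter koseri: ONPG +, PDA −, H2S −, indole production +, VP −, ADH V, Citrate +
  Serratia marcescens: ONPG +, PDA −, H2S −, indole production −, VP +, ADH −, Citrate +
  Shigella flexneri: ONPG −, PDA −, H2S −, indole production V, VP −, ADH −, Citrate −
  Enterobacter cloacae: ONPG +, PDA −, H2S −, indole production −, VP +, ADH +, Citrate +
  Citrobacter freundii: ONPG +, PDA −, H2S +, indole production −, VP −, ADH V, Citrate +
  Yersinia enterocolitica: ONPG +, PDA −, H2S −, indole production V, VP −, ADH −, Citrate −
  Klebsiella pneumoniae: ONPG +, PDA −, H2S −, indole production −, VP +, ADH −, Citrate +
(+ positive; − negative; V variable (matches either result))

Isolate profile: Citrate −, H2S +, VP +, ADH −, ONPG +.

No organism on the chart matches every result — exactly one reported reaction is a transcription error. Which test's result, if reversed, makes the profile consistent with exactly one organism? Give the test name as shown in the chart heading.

As reported, no row in the chart matches all 5 reactions.
Reversing ONPG → still no organism matches.
Reversing ADH → still no organism matches.
Reversing H2S (to −) → unique match: Hafnia alvei.
Reversing Citrate → still no organism matches.
Reversing VP → still no organism matches.

H2S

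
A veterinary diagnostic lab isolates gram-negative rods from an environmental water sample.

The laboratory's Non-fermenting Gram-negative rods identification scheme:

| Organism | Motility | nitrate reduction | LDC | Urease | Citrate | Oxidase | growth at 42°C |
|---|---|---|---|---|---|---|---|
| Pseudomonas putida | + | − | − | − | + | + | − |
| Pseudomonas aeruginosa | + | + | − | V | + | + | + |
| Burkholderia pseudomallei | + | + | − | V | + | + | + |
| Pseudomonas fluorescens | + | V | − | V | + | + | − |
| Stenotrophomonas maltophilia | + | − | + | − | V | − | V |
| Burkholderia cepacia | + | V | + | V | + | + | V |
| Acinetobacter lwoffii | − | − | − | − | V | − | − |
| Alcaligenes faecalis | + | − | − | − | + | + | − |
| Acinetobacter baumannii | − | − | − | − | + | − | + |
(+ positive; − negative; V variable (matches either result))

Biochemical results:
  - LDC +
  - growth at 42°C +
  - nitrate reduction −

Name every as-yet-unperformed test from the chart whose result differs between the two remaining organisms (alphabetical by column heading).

growth at 42°C +: excludes Pseudomonas putida, Pseudomonas fluorescens, Acinetobacter lwoffii, Alcaligenes faecalis — 5 left.
LDC +: excludes Pseudomonas aeruginosa, Burkholderia pseudomallei, Acinetobacter baumannii — 2 left.
nitrate reduction −: all 2 remaining candidates are consistent.
Two candidates remain: Burkholderia cepacia and Stenotrophomonas maltophilia.
  Motility: + vs + — same for both, does not separate.
  Urease: V vs − — variable for at least one, does not separate.
  Citrate: + vs V — variable for at least one, does not separate.
  Oxidase: Burkholderia cepacia +, Stenotrophomonas maltophilia − — discriminates.

Oxidase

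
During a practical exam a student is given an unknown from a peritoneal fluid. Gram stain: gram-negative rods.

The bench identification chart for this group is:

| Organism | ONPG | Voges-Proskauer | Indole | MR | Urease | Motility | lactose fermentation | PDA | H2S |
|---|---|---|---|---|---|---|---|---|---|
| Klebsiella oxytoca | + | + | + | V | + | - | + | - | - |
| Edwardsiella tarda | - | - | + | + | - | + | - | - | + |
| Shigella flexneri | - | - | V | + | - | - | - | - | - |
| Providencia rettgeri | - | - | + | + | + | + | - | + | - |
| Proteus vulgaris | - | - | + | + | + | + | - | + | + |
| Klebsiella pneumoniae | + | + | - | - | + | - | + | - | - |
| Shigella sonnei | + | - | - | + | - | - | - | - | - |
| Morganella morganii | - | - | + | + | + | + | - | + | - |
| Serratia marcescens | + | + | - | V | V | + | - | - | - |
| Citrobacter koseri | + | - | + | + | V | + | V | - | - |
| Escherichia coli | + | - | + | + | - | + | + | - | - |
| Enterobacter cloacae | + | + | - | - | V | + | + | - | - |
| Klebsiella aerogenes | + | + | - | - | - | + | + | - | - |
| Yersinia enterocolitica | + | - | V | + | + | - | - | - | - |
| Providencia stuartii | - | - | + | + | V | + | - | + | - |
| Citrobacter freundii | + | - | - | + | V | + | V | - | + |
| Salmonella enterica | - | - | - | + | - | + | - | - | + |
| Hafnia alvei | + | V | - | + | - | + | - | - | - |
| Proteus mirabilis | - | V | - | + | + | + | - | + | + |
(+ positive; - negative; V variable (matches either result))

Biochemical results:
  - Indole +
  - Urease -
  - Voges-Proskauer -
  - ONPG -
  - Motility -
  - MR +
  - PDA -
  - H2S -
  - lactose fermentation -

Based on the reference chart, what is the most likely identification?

Shigella flexneri

lactose fermentation -: excludes 5 organisms — 14 left.
PDA -: excludes 5 organisms — 9 left.
Urease -: excludes Yersinia enterocolitica — 8 left.
H2S -: excludes Edwardsiella tarda, Citrobacter freundii, Salmonella enterica — 5 left.
ONPG -: excludes Shigella sonnei, Serratia marcescens, Citrobacter koseri, Hafnia alvei — 1 left.
MR +: the one remaining candidate is consistent.
Motility -: the one remaining candidate is consistent.
Indole +: the one remaining candidate is consistent.
Voges-Proskauer -: the one remaining candidate is consistent.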